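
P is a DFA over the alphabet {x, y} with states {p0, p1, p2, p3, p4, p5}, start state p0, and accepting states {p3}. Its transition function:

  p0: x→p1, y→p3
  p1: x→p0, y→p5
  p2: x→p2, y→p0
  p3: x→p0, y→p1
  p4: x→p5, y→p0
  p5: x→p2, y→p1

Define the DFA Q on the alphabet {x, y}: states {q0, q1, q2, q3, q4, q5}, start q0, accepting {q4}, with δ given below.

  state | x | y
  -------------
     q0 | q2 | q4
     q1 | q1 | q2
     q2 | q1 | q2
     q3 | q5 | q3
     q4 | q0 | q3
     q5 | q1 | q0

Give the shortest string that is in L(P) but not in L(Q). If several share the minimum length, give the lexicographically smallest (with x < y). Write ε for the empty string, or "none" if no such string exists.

xxy

The string xxy is accepted by P but not by Q.
No shorter string lies in the difference, and xxy is the lexicographically first length-3 string in L(P) \ L(Q).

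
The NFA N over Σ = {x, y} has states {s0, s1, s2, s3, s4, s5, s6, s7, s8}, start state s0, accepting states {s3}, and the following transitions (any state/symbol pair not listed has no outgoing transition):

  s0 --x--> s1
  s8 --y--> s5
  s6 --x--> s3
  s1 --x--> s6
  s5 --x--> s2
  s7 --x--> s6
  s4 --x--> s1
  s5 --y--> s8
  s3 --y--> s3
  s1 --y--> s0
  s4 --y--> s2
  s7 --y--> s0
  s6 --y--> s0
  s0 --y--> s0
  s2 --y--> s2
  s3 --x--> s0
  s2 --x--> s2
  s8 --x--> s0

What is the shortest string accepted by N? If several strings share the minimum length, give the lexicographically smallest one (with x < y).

A breadth-first search from s0 reaches an accepting state first via the path s0 → s1 → s6 → s3 on input xxx.
No string of length < 3 is accepted (BFS exhausts all shorter strings without reaching an accepting state), and xxx is the lexicographically least accepting string of length 3.

xxx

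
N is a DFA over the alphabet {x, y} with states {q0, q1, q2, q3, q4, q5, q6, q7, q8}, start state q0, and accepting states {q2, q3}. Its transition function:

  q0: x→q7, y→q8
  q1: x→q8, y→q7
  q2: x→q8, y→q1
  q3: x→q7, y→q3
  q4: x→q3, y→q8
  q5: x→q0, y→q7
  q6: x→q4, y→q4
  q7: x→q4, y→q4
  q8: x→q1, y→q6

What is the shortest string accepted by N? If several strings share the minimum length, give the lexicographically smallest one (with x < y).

A breadth-first search from q0 reaches an accepting state first via the path q0 → q7 → q4 → q3 on input xxx.
No string of length < 3 is accepted (BFS exhausts all shorter strings without reaching an accepting state), and xxx is the lexicographically least accepting string of length 3.

xxx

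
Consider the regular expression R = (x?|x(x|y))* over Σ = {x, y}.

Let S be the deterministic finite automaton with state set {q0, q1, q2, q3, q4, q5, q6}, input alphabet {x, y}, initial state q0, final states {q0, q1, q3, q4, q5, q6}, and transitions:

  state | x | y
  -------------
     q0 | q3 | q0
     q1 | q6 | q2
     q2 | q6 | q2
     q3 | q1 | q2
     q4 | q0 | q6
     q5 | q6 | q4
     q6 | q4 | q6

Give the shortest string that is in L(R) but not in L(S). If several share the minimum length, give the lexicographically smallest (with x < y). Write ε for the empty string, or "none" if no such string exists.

The string xy is accepted by R but not by S.
No shorter string lies in the difference, and xy is the lexicographically first length-2 string in L(R) \ L(S).

xy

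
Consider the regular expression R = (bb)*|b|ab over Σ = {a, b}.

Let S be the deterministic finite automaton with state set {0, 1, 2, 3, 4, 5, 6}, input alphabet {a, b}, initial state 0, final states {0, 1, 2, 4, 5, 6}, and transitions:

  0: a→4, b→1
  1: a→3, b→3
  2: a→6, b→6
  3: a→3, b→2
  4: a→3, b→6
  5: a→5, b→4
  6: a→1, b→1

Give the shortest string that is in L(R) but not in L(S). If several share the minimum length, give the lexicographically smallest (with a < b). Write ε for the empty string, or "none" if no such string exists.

The string bb is accepted by R but not by S.
No shorter string lies in the difference, and bb is the lexicographically first length-2 string in L(R) \ L(S).

bb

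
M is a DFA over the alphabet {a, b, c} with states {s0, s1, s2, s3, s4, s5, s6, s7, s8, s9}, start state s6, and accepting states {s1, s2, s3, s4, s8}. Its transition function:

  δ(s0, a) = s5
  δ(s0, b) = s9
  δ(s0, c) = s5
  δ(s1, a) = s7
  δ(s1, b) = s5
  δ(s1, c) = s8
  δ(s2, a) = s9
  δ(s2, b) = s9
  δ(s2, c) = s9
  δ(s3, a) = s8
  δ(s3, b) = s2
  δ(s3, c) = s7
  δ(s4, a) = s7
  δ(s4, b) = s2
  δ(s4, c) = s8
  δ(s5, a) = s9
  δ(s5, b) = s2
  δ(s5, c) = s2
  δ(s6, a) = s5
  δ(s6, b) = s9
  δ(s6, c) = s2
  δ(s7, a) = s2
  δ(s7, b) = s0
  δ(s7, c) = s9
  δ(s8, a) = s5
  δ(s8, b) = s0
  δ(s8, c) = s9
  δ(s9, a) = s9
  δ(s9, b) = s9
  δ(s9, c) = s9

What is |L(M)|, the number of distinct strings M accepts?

3

The useful subgraph on states {s2, s5, s6} is acyclic, so L(M) is finite; the longest accepting path visits 3 useful states, giving maximum string length 2.
Counting accepting paths from s6 by length: 1 of length 1, 2 of length 2. Total 3.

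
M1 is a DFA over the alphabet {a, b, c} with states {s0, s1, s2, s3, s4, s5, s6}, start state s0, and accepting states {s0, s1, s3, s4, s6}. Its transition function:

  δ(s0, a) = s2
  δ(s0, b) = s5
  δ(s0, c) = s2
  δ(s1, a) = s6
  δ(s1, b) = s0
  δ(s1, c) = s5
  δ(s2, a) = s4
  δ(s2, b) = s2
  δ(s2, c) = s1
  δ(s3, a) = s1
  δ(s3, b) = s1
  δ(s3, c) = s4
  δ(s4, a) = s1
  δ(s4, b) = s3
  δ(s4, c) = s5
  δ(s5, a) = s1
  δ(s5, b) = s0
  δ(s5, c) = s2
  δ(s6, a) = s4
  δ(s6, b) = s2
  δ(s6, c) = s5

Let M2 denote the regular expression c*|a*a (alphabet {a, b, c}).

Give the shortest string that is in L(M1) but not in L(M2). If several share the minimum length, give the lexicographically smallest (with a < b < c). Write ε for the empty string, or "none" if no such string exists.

The string ac is accepted by M1 but not by M2.
No shorter string lies in the difference, and ac is the lexicographically first length-2 string in L(M1) \ L(M2).

ac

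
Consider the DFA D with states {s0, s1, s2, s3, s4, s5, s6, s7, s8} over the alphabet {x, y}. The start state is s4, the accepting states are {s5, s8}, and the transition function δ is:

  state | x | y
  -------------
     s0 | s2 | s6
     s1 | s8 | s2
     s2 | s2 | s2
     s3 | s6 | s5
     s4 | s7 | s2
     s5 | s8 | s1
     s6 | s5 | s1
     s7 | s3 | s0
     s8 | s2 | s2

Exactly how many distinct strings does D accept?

The useful subgraph on states {s0, s1, s3, s4, s5, s6, s7, s8} is acyclic, so L(D) is finite; the longest accepting path visits 7 useful states, giving maximum string length 6.
Counting accepting paths from s4 by length: 1 of length 3, 3 of length 4, 5 of length 5, 2 of length 6. Total 11.

11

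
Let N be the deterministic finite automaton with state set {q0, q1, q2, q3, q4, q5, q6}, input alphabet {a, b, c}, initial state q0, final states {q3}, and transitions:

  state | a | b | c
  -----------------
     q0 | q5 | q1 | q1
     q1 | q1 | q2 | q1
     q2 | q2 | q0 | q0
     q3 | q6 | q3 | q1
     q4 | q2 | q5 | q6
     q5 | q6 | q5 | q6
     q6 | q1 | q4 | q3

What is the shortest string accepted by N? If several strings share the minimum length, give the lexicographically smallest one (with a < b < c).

aac

A breadth-first search from q0 reaches an accepting state first via the path q0 → q5 → q6 → q3 on input aac.
No string of length < 3 is accepted (BFS exhausts all shorter strings without reaching an accepting state), and aac is the lexicographically least accepting string of length 3.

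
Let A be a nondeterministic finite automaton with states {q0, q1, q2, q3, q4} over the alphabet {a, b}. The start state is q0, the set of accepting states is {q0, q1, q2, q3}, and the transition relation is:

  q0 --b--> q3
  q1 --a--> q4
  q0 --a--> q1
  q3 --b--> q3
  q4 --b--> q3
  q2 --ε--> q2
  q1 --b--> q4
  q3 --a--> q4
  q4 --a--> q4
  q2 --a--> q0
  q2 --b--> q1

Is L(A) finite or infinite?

State q3 is reachable from the start and can reach an accepting state, and it lies on the cycle q3 → q3.
Traversing that cycle any number of times yields accepted strings of unbounded length, so the language is infinite.

infinite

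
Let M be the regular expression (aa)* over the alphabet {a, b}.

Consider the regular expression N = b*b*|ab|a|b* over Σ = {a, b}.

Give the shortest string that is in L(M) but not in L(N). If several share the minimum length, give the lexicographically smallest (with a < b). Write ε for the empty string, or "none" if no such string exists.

aa

The string aa is accepted by M but not by N.
No shorter string lies in the difference, and aa is the lexicographically first length-2 string in L(M) \ L(N).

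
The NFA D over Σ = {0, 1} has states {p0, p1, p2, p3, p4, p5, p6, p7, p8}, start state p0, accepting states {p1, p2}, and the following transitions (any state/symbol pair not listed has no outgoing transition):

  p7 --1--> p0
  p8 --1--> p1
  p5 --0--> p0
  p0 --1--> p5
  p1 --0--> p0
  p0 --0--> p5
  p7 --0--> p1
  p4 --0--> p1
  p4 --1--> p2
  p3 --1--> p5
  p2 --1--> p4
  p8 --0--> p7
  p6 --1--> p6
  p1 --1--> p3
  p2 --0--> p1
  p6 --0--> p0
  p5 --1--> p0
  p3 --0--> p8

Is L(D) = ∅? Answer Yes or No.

The states reachable from the start state are {p0, p5}.
None of the accepting states {p1, p2} is reachable, so no string is accepted and L(D) = ∅.

Yes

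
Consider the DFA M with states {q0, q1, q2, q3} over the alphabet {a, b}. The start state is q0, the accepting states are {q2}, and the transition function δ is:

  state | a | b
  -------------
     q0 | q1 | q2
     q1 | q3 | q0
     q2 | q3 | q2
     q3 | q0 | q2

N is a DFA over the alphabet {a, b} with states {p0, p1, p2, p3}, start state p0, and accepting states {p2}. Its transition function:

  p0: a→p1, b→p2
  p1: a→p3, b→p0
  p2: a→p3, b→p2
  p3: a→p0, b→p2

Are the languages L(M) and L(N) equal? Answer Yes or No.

Exploring the product automaton M × N from the start pair (q0, p0), following both machines on each input symbol, reaches 4 state pairs: (q0, p0), (q1, p1), (q2, p2), (q3, p3).
M accepts in {q2} and N accepts in {p2}. In every reachable pair the two components are either both accepting — (q2, p2) — or both non-accepting, so no string is accepted by exactly one of the machines: L(M) \ L(N) and L(N) \ L(M) are both empty.
Hence every string is accepted by M iff it is accepted by N, and the two languages coincide.

Yes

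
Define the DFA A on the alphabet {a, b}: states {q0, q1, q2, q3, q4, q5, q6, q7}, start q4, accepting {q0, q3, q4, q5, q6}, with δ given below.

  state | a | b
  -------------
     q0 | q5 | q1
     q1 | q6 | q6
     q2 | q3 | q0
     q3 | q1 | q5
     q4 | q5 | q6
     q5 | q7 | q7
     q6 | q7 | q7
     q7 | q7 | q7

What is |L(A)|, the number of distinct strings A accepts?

3

The useful subgraph on states {q4, q5, q6} is acyclic, so L(A) is finite; the longest accepting path visits 2 useful states, giving maximum string length 1.
Counting accepting paths from q4 by length: 1 of length 0, 2 of length 1. Total 3.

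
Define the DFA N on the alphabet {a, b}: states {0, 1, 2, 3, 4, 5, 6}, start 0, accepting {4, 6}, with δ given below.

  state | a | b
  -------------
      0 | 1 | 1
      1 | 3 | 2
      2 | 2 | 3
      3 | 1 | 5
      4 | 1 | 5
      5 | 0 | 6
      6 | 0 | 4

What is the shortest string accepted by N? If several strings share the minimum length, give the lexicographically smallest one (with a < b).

A breadth-first search from 0 reaches an accepting state first via the path 0 → 1 → 3 → 5 → 6 on input aabb.
No string of length < 4 is accepted (BFS exhausts all shorter strings without reaching an accepting state), and aabb is the lexicographically least accepting string of length 4.

aabb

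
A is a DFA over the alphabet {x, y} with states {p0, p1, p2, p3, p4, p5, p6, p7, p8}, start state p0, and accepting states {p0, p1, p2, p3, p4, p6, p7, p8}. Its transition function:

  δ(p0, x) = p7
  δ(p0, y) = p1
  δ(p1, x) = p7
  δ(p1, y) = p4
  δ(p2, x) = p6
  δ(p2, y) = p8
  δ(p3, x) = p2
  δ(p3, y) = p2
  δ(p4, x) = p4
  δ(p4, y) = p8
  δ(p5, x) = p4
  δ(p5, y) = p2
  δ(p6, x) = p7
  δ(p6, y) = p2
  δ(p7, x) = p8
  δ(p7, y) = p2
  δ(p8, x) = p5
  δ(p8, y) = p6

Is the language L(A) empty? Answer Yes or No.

The empty string ε is accepted: the run p0 ends in the accepting state p0.
Since at least one string is accepted, L(A) is not empty.

No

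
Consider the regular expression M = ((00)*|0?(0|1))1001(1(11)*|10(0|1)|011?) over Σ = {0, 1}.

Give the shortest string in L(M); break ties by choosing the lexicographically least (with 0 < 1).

10011

By inspection of the expression, no string of length less than 5 matches, and 10011 is the lexicographically first match of length 5.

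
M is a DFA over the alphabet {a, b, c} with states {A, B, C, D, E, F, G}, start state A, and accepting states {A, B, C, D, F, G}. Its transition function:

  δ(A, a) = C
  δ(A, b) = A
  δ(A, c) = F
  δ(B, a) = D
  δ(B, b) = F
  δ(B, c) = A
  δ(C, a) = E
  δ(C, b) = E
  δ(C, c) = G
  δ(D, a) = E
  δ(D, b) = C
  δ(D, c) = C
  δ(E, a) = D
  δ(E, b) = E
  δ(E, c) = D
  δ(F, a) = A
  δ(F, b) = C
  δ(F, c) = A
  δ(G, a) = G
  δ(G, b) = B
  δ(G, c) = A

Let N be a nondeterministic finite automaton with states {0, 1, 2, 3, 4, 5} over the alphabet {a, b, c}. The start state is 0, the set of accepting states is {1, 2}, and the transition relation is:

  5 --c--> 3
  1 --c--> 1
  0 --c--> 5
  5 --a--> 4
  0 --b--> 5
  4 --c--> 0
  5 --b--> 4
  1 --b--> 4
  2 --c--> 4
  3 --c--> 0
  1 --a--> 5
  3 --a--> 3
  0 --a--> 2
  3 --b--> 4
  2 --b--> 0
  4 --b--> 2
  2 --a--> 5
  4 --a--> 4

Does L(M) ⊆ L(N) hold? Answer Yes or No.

No

The empty string ε is in L(M) but not in L(N).
So L(M) ⊄ L(N).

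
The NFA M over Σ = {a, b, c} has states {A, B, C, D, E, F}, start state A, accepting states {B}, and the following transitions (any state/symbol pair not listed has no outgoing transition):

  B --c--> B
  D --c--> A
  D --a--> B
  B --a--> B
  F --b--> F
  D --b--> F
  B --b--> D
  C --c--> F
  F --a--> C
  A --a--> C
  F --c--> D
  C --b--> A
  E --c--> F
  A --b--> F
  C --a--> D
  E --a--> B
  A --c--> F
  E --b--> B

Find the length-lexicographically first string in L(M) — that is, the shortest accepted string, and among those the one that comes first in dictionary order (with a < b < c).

A breadth-first search from A reaches an accepting state first via the path A → C → D → B on input aaa.
No string of length < 3 is accepted (BFS exhausts all shorter strings without reaching an accepting state), and aaa is the lexicographically least accepting string of length 3.

aaa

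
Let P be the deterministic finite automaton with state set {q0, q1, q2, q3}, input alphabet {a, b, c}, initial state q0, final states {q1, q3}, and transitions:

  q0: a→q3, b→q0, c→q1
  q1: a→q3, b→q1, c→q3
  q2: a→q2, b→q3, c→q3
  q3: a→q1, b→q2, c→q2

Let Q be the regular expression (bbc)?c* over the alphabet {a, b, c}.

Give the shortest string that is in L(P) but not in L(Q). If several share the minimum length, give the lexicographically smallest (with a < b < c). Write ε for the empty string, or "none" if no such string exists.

The string a is accepted by P but not by Q.
No shorter string lies in the difference, and a is the lexicographically first length-1 string in L(P) \ L(Q).

a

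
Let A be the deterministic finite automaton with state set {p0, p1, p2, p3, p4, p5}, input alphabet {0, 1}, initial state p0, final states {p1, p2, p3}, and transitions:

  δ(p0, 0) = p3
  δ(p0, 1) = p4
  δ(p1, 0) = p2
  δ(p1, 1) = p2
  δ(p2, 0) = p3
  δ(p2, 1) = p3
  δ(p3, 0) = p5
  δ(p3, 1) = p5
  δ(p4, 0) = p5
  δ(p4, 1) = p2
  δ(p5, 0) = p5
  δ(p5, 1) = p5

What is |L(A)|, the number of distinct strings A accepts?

4

The useful subgraph on states {p0, p2, p3, p4} is acyclic, so L(A) is finite; the longest accepting path visits 4 useful states, giving maximum string length 3.
Counting accepting paths from p0 by length: 1 of length 1, 1 of length 2, 2 of length 3. Total 4.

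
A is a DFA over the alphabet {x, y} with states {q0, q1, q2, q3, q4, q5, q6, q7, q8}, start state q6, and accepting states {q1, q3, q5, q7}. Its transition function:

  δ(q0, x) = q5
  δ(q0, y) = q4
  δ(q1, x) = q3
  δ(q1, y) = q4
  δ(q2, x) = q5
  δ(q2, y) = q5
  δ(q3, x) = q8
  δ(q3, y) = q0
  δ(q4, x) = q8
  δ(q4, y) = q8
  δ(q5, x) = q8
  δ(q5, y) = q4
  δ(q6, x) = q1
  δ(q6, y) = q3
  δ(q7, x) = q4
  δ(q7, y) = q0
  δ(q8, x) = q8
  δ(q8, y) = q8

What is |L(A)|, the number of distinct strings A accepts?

The useful subgraph on states {q0, q1, q3, q5, q6} is acyclic, so L(A) is finite; the longest accepting path visits 5 useful states, giving maximum string length 4.
Counting accepting paths from q6 by length: 2 of length 1, 1 of length 2, 1 of length 3, 1 of length 4. Total 5.

5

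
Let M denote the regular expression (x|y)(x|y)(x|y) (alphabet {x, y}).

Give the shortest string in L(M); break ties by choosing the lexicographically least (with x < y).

By inspection of the expression, no string of length less than 3 matches, and xxx is the lexicographically first match of length 3.

xxx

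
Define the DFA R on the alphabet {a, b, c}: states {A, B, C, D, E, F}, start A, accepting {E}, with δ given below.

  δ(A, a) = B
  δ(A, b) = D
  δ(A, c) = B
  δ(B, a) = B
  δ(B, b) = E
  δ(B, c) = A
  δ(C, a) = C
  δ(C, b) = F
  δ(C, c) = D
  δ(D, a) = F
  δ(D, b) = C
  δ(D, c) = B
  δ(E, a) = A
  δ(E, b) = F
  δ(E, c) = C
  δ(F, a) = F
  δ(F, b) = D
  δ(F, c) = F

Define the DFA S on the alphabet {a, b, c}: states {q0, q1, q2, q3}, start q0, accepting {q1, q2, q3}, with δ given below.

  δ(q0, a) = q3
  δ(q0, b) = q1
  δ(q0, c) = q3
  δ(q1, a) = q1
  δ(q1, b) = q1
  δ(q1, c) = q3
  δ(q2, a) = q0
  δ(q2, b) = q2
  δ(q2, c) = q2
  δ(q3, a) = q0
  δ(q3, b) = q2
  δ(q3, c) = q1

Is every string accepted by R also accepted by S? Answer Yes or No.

Yes

Exploring the product automaton R × S from the start pair (A, q0), following both machines on each input symbol, reaches 21 state pairs: (A, q0), (B, q3), (D, q1), (B, q0), (E, q2), (A, q1), (F, q1), (C, q1), (E, q1), (A, q3), (F, q2), (C, q2), (B, q1), (F, q3), (D, q3), (C, q3), (D, q2), (F, q0), (C, q0), (B, q2), (A, q2).
R accepts in {E} and S accepts in {q1, q2, q3}. The reachable pairs whose R-component is accepting are (E, q2), (E, q1); in each of them the S-component is accepting too, so the product for L(R) \ L(S) (R-component accepting, S-component rejecting) has no reachable accepting pair and the difference is empty.
Hence every string in L(R) is also in L(S).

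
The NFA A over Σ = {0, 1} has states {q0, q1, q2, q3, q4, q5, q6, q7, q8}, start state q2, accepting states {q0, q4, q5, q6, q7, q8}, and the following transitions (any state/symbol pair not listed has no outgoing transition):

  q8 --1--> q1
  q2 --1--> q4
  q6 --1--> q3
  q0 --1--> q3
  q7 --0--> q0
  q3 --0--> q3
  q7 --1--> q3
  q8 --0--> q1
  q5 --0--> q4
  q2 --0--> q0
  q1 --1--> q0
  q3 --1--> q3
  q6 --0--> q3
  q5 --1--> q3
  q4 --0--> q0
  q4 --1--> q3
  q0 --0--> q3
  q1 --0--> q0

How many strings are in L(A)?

3

The useful subgraph on states {q0, q2, q4} is acyclic, so L(A) is finite; the longest accepting path visits 3 useful states, giving maximum string length 2.
Counting accepting paths from q2 by length: 2 of length 1, 1 of length 2. Total 3.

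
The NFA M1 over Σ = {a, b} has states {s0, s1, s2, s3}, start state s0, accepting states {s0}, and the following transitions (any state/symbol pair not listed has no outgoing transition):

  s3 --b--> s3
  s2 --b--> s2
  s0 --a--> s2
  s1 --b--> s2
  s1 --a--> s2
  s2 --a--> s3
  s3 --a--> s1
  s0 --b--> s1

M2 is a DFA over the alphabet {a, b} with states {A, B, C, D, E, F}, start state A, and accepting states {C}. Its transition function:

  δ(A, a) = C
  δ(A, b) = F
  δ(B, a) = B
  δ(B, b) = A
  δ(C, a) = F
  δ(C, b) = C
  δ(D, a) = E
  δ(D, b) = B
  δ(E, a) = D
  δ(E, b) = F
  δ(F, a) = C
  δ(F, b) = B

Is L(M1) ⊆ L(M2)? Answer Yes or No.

No

The empty string ε is in L(M1) but not in L(M2).
So L(M1) ⊄ L(M2).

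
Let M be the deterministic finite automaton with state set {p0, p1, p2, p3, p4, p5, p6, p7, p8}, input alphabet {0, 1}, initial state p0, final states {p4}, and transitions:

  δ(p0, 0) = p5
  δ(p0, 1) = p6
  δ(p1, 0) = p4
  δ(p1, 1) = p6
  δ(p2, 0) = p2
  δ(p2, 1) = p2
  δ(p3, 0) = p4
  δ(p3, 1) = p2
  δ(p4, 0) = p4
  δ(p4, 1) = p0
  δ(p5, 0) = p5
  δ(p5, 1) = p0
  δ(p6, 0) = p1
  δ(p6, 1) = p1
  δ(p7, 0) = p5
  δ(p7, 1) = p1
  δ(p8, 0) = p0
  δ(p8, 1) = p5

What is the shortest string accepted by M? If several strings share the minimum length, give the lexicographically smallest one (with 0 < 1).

A breadth-first search from p0 reaches an accepting state first via the path p0 → p6 → p1 → p4 on input 100.
No string of length < 3 is accepted (BFS exhausts all shorter strings without reaching an accepting state), and 100 is the lexicographically least accepting string of length 3.

100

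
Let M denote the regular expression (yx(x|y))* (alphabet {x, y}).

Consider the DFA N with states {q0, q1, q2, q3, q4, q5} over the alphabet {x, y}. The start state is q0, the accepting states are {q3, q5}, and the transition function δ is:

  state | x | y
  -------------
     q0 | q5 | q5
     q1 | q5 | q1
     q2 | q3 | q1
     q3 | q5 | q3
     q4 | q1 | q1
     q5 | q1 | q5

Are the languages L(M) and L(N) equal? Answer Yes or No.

No

The empty string ε is accepted by M but rejected by N.
So L(M) ≠ L(N).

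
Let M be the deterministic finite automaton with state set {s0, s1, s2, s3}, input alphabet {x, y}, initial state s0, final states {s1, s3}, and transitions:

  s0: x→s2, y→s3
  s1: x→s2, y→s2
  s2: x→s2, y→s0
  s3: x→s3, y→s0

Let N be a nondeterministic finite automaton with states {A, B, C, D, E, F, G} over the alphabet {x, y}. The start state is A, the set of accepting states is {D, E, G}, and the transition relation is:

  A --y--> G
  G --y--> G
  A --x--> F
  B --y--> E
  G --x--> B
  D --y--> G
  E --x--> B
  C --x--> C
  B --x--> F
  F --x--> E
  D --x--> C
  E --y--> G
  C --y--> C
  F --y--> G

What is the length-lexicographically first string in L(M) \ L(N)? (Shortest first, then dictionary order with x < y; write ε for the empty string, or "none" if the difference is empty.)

yx

The string yx is accepted by M but not by N.
No shorter string lies in the difference, and yx is the lexicographically first length-2 string in L(M) \ L(N).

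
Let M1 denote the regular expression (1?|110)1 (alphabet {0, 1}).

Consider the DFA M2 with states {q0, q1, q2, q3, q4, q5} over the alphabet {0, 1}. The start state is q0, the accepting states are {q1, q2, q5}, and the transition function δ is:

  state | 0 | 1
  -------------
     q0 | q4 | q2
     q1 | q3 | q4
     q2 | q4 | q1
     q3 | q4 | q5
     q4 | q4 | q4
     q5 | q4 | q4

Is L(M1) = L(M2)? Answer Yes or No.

Yes

Converting the expression M1 to a DFA (subset construction, then merging equivalent states) gives the minimal DFA with states {r0, r1, r2, r3, r4, r5}, start state r0, accepting states {r2, r3, r5} and transitions r0: 0→r1, 1→r2; r1: 0→r1, 1→r1; r2: 0→r1, 1→r3; r3: 0→r4, 1→r1; r4: 0→r1, 1→r5; r5: 0→r1, 1→r1.
Exploring the product automaton M1 × M2 from the start pair (r0, q0), following both machines on each input symbol, reaches 6 state pairs: (r0, q0), (r1, q4), (r2, q2), (r3, q1), (r4, q3), (r5, q5).
M1 accepts in {r2, r3, r5} and M2 accepts in {q1, q2, q5}. In every reachable pair the two components are either both accepting — (r2, q2), (r3, q1), (r5, q5) — or both non-accepting, so no string is accepted by exactly one of the machines: L(M1) \ L(M2) and L(M2) \ L(M1) are both empty.
Hence every string is accepted by M1 iff it is accepted by M2, and the two languages coincide.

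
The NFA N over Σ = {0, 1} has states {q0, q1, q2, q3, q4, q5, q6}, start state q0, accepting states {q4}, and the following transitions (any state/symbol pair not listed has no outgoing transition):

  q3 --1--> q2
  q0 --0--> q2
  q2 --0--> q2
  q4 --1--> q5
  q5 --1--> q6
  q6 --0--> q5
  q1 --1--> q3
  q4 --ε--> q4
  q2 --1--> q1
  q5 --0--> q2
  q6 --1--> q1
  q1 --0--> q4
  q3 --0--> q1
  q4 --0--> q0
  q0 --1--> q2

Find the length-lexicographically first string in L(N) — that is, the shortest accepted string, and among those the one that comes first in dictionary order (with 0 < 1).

010

A breadth-first search from q0 reaches an accepting state first via the path q0 → q2 → q1 → q4 on input 010.
No string of length < 3 is accepted (BFS exhausts all shorter strings without reaching an accepting state), and 010 is the lexicographically least accepting string of length 3.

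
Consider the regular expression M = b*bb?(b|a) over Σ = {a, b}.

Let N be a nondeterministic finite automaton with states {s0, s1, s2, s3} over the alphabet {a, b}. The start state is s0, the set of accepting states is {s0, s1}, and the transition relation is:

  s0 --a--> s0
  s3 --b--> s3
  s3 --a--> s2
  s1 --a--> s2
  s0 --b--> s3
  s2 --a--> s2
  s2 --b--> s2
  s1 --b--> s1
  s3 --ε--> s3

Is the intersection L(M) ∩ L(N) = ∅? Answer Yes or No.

Converting the expression M to a DFA (subset construction, then merging equivalent states) gives the minimal DFA with states {m0, m1, m2, m3, m4}, start state m0, accepting states {m3, m4} and transitions m0: a→m1, b→m2; m1: a→m1, b→m1; m2: a→m3, b→m4; m3: a→m1, b→m1; m4: a→m3, b→m4.
Exploring the product automaton M × N from the start pair (m0, s0), following both machines on each input symbol, reaches 7 state pairs: (m0, s0), (m1, s0), (m2, s3), (m1, s3), (m3, s2), (m4, s3), (m1, s2).
M accepts in {m3, m4} and N accepts in {s0, s1}; no reachable pair has both components accepting, so no string drives both machines to acceptance simultaneously and L(M) ∩ L(N) = ∅.
So no string is accepted by both, and the intersection is empty.

Yes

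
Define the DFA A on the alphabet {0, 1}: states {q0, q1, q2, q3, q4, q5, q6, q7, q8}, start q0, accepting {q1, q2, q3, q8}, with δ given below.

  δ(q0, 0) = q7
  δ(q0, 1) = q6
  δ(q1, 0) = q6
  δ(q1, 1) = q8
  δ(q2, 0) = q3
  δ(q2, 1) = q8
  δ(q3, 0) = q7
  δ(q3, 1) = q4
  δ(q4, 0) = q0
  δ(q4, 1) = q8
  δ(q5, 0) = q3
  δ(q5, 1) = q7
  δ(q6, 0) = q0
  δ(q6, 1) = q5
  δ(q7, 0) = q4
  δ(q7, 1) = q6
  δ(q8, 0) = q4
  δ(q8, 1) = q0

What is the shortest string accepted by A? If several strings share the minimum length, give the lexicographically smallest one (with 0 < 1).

001

A breadth-first search from q0 reaches an accepting state first via the path q0 → q7 → q4 → q8 on input 001.
No string of length < 3 is accepted (BFS exhausts all shorter strings without reaching an accepting state), and 001 is the lexicographically least accepting string of length 3.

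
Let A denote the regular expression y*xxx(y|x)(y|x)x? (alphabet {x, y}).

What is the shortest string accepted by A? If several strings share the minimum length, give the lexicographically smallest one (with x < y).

xxxxx

By inspection of the expression, no string of length less than 5 matches, and xxxxx is the lexicographically first match of length 5.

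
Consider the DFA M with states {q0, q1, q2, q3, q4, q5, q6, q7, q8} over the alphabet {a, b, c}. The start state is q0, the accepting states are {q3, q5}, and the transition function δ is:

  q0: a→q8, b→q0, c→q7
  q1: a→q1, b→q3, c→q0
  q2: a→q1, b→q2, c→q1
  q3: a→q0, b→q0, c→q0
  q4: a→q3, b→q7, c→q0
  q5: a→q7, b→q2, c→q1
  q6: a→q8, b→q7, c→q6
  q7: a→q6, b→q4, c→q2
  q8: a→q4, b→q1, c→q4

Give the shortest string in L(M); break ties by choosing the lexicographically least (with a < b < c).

aaa

A breadth-first search from q0 reaches an accepting state first via the path q0 → q8 → q4 → q3 on input aaa.
No string of length < 3 is accepted (BFS exhausts all shorter strings without reaching an accepting state), and aaa is the lexicographically least accepting string of length 3.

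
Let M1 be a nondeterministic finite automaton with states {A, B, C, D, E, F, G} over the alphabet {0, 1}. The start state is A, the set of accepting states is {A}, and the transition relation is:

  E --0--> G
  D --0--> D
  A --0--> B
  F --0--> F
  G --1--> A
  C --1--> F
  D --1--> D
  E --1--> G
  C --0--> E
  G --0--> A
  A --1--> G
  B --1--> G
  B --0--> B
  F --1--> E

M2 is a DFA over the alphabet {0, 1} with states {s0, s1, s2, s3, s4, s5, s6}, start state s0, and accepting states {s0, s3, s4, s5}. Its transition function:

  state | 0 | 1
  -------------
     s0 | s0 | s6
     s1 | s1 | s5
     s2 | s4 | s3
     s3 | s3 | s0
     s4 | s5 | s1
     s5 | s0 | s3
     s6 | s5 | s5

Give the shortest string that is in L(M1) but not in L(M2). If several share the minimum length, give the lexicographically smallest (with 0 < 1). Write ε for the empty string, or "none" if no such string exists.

The string 101011 is accepted by M1 but not by M2.
No shorter string lies in the difference, and 101011 is the lexicographically first length-6 string in L(M1) \ L(M2).

101011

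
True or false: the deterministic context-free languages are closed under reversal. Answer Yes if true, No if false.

L = {c bⁿaⁿ : n≥0} ∪ {d b²ⁿaⁿ : n≥0} is a DCFL: the first symbol tells a deterministic PDA whether to pop one or two b's per a. Its reversal Lᴿ = {aⁿbⁿ c : n≥0} ∪ {aⁿb²ⁿ d : n≥0} is not. DCFLs are closed under right quotient by regular languages, and Lᴿ/{c, d} = {aⁿbⁿ : n≥0} ∪ {aⁿb²ⁿ : n≥0} — the standard context-free language accepted by no deterministic PDA (intuitively the machine would have to commit to a b-to-a ratio before the distinguishing marker arrives; formally, a DPDA for it would have a single run on aⁿb²ⁿ, accepting after the prefix aⁿbⁿ and accepting again after n more b's; an ordinary PDA that simulates it on a's and b's and, at any moment when it is accepting, may switch to reading only a fresh letter e while feeding each e to the simulation as a b, would accept aⁱbʲeᵏ (k≥1) exactly when both aⁱbʲ and aⁱbʲ⁺ᵏ are in the language, i.e. its language intersected with the regular set a*b*e⁺ would be exactly {aⁿbⁿeⁿ : n≥1} — impossible, since context-free languages are closed under intersection with regular sets and {aⁿbⁿeⁿ} is not context-free). So Lᴿ cannot be a DCFL.

No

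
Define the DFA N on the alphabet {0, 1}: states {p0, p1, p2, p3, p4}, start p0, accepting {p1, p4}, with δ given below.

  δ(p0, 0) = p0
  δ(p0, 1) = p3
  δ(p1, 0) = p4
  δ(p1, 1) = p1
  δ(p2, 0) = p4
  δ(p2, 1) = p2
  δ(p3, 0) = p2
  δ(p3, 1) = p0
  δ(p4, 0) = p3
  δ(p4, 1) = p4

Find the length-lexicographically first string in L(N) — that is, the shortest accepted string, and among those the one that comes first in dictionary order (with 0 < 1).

100

A breadth-first search from p0 reaches an accepting state first via the path p0 → p3 → p2 → p4 on input 100.
No string of length < 3 is accepted (BFS exhausts all shorter strings without reaching an accepting state), and 100 is the lexicographically least accepting string of length 3.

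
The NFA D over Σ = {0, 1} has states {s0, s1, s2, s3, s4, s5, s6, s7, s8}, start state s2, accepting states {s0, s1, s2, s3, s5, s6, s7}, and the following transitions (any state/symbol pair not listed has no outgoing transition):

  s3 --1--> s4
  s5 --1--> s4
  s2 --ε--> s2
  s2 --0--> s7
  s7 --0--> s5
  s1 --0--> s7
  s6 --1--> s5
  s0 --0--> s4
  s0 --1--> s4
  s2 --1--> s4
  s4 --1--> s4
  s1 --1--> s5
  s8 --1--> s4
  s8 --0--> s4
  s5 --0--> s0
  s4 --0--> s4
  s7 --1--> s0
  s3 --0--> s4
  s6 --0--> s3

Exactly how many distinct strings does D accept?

The useful subgraph on states {s0, s2, s5, s7} is acyclic, so L(D) is finite; the longest accepting path visits 4 useful states, giving maximum string length 3.
Counting accepting paths from s2 by length: 1 of length 0, 1 of length 1, 2 of length 2, 1 of length 3. Total 5.

5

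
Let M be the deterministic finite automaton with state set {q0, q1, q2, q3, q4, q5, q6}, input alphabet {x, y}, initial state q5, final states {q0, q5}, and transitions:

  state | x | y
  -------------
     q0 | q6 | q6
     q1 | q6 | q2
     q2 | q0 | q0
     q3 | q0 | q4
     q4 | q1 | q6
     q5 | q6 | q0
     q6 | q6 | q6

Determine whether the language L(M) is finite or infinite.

finite

The useful states (reachable from q5 and able to reach an accepting state) are {q0, q5}.
Restricted to these states the transition graph has no cycle, so every accepting path has bounded length and L is finite.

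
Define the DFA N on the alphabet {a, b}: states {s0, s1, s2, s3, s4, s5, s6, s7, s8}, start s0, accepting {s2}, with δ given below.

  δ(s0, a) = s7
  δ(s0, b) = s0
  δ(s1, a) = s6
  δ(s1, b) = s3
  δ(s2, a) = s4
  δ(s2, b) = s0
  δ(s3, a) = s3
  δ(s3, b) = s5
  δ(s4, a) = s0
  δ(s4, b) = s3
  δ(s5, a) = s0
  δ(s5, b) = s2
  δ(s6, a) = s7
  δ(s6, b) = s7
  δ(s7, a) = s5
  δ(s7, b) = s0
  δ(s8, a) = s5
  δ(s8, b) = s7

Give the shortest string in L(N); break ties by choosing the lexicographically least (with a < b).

aab

A breadth-first search from s0 reaches an accepting state first via the path s0 → s7 → s5 → s2 on input aab.
No string of length < 3 is accepted (BFS exhausts all shorter strings without reaching an accepting state), and aab is the lexicographically least accepting string of length 3.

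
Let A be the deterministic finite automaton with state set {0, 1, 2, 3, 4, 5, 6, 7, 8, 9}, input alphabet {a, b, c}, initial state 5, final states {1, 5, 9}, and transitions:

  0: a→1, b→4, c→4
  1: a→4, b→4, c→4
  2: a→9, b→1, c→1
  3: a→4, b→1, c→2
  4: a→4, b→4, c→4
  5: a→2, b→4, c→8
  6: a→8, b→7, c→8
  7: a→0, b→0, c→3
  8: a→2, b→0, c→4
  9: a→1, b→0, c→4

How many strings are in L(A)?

12

The useful subgraph on states {0, 1, 2, 5, 8, 9} is acyclic, so L(A) is finite; the longest accepting path visits 6 useful states, giving maximum string length 5.
Counting accepting paths from 5 by length: 1 of length 0, 3 of length 2, 5 of length 3, 2 of length 4, 1 of length 5. Total 12.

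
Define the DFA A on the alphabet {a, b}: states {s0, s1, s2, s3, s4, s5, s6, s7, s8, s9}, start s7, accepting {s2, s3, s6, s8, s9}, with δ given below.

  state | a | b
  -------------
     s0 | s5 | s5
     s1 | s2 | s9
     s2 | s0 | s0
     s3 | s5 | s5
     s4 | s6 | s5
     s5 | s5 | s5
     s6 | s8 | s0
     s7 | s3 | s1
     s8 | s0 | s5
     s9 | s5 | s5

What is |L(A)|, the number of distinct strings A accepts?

3

The useful subgraph on states {s1, s2, s3, s7, s9} is acyclic, so L(A) is finite; the longest accepting path visits 3 useful states, giving maximum string length 2.
Counting accepting paths from s7 by length: 1 of length 1, 2 of length 2. Total 3.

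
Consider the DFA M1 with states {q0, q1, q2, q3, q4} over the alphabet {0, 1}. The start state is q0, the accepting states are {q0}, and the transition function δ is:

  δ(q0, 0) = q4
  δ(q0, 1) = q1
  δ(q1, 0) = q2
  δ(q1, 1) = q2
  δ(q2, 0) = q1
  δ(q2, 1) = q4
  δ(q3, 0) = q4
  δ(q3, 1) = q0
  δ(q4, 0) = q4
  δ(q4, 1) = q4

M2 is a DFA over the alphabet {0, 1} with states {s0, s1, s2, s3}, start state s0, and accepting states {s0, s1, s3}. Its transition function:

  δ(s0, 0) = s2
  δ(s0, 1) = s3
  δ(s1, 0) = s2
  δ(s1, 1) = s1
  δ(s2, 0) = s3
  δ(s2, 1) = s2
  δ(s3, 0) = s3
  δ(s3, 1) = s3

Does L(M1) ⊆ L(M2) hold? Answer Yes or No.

Exploring the product automaton M1 × M2 from the start pair (q0, s0), following both machines on each input symbol, reaches 5 state pairs: (q0, s0), (q4, s2), (q1, s3), (q4, s3), (q2, s3).
M1 accepts in {q0} and M2 accepts in {s0, s1, s3}. The reachable pairs whose M1-component is accepting are (q0, s0); in each of them the M2-component is accepting too, so the product for L(M1) \ L(M2) (M1-component accepting, M2-component rejecting) has no reachable accepting pair and the difference is empty.
Hence every string in L(M1) is also in L(M2).

Yes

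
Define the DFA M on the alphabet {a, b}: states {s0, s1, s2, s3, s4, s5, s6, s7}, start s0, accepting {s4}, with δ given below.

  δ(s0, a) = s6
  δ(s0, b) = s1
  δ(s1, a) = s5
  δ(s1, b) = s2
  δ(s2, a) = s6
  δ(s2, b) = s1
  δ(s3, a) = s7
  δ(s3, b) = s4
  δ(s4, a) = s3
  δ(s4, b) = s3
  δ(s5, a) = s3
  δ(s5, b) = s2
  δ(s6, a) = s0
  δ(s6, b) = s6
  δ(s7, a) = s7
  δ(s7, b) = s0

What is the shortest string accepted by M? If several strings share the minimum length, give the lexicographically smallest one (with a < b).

baab

A breadth-first search from s0 reaches an accepting state first via the path s0 → s1 → s5 → s3 → s4 on input baab.
No string of length < 4 is accepted (BFS exhausts all shorter strings without reaching an accepting state), and baab is the lexicographically least accepting string of length 4.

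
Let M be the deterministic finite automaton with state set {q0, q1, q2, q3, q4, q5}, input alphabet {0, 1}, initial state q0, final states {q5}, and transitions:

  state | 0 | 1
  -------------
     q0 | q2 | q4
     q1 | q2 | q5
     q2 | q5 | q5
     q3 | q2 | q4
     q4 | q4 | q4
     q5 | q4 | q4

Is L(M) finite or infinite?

finite

The useful states (reachable from q0 and able to reach an accepting state) are {q0, q2, q5}.
Restricted to these states the transition graph has no cycle, so every accepting path has bounded length and L is finite.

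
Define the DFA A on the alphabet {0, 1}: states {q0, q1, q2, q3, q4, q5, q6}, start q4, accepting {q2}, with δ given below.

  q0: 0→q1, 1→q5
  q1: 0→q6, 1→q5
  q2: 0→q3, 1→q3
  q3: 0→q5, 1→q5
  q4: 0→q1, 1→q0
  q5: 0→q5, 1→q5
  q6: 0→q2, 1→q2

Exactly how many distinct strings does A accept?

The useful subgraph on states {q0, q1, q2, q4, q6} is acyclic, so L(A) is finite; the longest accepting path visits 5 useful states, giving maximum string length 4.
Counting accepting paths from q4 by length: 2 of length 3, 2 of length 4. Total 4.

4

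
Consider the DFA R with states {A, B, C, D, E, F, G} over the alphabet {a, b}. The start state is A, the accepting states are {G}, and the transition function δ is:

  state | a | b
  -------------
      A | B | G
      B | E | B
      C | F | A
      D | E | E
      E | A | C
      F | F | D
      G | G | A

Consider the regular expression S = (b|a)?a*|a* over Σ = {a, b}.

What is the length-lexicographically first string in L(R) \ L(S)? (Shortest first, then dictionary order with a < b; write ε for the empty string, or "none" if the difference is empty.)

bbb

The string bbb is accepted by R but not by S.
No shorter string lies in the difference, and bbb is the lexicographically first length-3 string in L(R) \ L(S).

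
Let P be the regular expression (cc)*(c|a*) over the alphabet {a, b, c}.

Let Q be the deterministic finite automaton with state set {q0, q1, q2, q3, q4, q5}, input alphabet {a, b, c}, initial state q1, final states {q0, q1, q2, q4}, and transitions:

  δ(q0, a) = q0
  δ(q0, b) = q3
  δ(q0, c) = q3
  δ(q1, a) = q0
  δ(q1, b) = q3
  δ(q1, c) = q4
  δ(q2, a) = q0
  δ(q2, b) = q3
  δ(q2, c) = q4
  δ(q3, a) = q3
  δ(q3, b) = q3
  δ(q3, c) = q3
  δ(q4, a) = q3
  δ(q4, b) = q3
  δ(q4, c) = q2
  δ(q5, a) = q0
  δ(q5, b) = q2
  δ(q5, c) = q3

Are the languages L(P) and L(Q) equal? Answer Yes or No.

Yes

Converting the expression P to a DFA (subset construction, then merging equivalent states) gives the minimal DFA with states {p0, p1, p2, p3}, start state p0, accepting states {p0, p1, p3} and transitions p0: a→p1, b→p2, c→p3; p1: a→p1, b→p2, c→p2; p2: a→p2, b→p2, c→p2; p3: a→p2, b→p2, c→p0.
Exploring the product automaton P × Q from the start pair (p0, q1), following both machines on each input symbol, reaches 5 state pairs: (p0, q1), (p1, q0), (p2, q3), (p3, q4), (p0, q2).
P accepts in {p0, p1, p3} and Q accepts in {q0, q1, q2, q4}. In every reachable pair the two components are either both accepting — (p0, q1), (p1, q0), (p3, q4), (p0, q2) — or both non-accepting, so no string is accepted by exactly one of the machines: L(P) \ L(Q) and L(Q) \ L(P) are both empty.
Hence every string is accepted by P iff it is accepted by Q, and the two languages coincide.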